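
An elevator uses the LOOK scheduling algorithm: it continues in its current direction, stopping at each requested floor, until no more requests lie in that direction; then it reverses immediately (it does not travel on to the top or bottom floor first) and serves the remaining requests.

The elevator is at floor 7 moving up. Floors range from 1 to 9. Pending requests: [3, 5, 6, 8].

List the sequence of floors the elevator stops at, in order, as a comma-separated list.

Answer: 8, 6, 5, 3

Derivation:
Current: 7, moving UP
Serve above first (ascending): [8]
Then reverse, serve below (descending): [6, 5, 3]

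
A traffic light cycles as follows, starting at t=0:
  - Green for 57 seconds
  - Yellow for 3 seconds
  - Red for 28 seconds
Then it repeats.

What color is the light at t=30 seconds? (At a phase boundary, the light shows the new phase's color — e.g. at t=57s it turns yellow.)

Cycle length = 57 + 3 + 28 = 88s
t = 30, phase_t = 30 mod 88 = 30
30 < 57 (green end) → GREEN

Answer: green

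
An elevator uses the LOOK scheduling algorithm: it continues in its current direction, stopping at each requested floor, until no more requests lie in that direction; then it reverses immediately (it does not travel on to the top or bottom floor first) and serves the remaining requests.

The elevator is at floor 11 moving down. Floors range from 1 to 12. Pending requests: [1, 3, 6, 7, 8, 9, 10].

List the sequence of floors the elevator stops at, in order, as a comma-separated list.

Answer: 10, 9, 8, 7, 6, 3, 1

Derivation:
Current: 11, moving DOWN
Serve below first (descending): [10, 9, 8, 7, 6, 3, 1]
Then reverse, serve above (ascending): []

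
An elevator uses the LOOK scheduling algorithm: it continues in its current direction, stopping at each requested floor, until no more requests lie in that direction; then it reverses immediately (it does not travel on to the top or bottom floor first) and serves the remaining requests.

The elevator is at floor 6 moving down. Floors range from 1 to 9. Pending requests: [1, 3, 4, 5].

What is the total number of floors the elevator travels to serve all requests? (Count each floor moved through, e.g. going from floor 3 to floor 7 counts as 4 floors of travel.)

Answer: 5

Derivation:
Start at floor 6 moving down, LOOK stop order: [5, 4, 3, 1]
  6 → 5: |5-6| = 1, total = 1
  5 → 4: |4-5| = 1, total = 2
  4 → 3: |3-4| = 1, total = 3
  3 → 1: |1-3| = 2, total = 5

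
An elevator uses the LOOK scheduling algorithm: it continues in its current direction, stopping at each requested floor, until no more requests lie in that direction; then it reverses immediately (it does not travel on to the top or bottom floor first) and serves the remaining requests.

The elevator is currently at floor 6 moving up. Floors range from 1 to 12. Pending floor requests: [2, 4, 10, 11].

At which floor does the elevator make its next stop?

Current floor: 6, direction: up
Requests above: [10, 11]
Requests below: [2, 4]
Moving up and requests lie above → nearest above is min([10, 11]) = 10

Answer: 10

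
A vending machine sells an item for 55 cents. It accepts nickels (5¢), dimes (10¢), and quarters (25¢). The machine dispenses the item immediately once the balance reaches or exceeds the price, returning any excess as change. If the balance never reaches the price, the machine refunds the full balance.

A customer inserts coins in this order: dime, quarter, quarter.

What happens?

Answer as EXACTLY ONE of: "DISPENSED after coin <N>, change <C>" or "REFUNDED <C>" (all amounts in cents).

Price: 55¢
Coin 1 (dime, 10¢): balance = 10¢
Coin 2 (quarter, 25¢): balance = 35¢
Coin 3 (quarter, 25¢): balance = 60¢
  → balance >= price → DISPENSE, change = 60 - 55 = 5¢

Answer: DISPENSED after coin 3, change 5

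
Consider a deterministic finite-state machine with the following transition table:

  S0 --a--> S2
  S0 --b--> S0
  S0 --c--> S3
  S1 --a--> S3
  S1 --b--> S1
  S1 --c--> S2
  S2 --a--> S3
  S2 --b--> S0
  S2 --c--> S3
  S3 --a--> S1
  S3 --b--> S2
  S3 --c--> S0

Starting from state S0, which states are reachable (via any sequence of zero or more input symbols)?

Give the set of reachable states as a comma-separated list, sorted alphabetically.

BFS from S0:
  visit S0: S0--a-->S2 (new), S0--b-->S0 (seen), S0--c-->S3 (new)
  visit S2: S2--a-->S3 (seen), S2--b-->S0 (seen), S2--c-->S3 (seen)
  visit S3: S3--a-->S1 (new), S3--b-->S2 (seen), S3--c-->S0 (seen)
  visit S1: S1--a-->S3 (seen), S1--b-->S1 (seen), S1--c-->S2 (seen)

Answer: S0, S1, S2, S3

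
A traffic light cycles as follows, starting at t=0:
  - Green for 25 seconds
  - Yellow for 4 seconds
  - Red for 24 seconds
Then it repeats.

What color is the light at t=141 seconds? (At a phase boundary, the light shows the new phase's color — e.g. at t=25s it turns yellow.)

Answer: red

Derivation:
Cycle length = 25 + 4 + 24 = 53s
t = 141, phase_t = 141 mod 53 = 35
35 >= 29 → RED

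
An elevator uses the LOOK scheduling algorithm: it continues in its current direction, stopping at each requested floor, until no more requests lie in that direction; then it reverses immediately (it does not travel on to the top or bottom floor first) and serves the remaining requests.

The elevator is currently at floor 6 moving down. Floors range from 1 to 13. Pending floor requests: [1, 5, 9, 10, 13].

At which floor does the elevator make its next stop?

Current floor: 6, direction: down
Requests above: [9, 10, 13]
Requests below: [1, 5]
Moving down and requests lie below → nearest below is max([1, 5]) = 5

Answer: 5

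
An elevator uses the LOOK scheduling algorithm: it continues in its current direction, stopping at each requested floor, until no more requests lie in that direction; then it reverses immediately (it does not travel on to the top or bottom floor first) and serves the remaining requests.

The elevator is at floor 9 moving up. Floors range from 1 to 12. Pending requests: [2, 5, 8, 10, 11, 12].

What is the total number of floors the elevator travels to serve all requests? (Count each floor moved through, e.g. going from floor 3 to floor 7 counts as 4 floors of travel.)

Start at floor 9 moving up, LOOK stop order: [10, 11, 12, 8, 5, 2]
  9 → 10: |10-9| = 1, total = 1
  10 → 11: |11-10| = 1, total = 2
  11 → 12: |12-11| = 1, total = 3
  12 → 8: |8-12| = 4, total = 7
  8 → 5: |5-8| = 3, total = 10
  5 → 2: |2-5| = 3, total = 13

Answer: 13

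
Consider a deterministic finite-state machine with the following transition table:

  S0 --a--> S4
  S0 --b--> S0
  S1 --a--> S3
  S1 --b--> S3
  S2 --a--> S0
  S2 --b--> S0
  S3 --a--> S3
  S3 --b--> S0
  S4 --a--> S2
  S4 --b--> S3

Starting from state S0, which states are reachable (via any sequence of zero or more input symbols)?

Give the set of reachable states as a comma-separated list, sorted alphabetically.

BFS from S0:
  visit S0: S0--a-->S4 (new), S0--b-->S0 (seen)
  visit S4: S4--a-->S2 (new), S4--b-->S3 (new)
  visit S2: S2--a-->S0 (seen), S2--b-->S0 (seen)
  visit S3: S3--a-->S3 (seen), S3--b-->S0 (seen)

Answer: S0, S2, S3, S4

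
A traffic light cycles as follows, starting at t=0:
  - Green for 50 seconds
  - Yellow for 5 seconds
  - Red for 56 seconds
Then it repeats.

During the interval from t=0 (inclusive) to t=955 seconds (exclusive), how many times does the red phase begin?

Cycle = 50+5+56 = 111s
red phase starts at t = k*111 + 55 for k=0,1,2,...
Need k*111+55 < 955 → k < 8.108
k ∈ {0, ..., 8} → 9 starts

Answer: 9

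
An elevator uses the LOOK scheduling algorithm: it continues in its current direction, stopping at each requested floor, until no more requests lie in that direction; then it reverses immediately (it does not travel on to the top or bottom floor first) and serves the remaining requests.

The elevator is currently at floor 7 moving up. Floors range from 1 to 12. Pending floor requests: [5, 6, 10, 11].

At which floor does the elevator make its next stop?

Answer: 10

Derivation:
Current floor: 7, direction: up
Requests above: [10, 11]
Requests below: [5, 6]
Moving up and requests lie above → nearest above is min([10, 11]) = 10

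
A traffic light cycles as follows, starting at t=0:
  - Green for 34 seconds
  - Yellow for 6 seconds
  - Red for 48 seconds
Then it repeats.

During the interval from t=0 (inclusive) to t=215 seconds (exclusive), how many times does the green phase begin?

Answer: 3

Derivation:
Cycle = 34+6+48 = 88s
green phase starts at t = k*88 + 0 for k=0,1,2,...
Need k*88+0 < 215 → k < 2.443
k ∈ {0, ..., 2} → 3 starts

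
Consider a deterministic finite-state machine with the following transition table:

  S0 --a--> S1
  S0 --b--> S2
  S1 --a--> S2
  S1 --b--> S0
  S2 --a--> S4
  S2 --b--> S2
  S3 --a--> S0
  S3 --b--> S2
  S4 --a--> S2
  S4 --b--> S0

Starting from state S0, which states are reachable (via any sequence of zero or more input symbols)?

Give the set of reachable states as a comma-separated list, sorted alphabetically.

Answer: S0, S1, S2, S4

Derivation:
BFS from S0:
  visit S0: S0--a-->S1 (new), S0--b-->S2 (new)
  visit S1: S1--a-->S2 (seen), S1--b-->S0 (seen)
  visit S2: S2--a-->S4 (new), S2--b-->S2 (seen)
  visit S4: S4--a-->S2 (seen), S4--b-->S0 (seen)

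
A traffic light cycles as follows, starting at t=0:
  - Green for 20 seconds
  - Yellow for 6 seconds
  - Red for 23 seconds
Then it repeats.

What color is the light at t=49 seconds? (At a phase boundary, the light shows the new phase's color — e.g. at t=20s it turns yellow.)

Answer: green

Derivation:
Cycle length = 20 + 6 + 23 = 49s
t = 49, phase_t = 49 mod 49 = 0
0 < 20 (green end) → GREEN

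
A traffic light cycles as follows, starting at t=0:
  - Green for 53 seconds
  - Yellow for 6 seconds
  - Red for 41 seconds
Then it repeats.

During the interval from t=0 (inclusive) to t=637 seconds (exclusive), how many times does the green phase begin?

Answer: 7

Derivation:
Cycle = 53+6+41 = 100s
green phase starts at t = k*100 + 0 for k=0,1,2,...
Need k*100+0 < 637 → k < 6.370
k ∈ {0, ..., 6} → 7 starts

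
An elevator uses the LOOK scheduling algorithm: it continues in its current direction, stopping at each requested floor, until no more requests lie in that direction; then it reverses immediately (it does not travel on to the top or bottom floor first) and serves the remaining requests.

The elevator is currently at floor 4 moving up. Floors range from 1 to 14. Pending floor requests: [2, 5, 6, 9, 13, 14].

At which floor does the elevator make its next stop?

Current floor: 4, direction: up
Requests above: [5, 6, 9, 13, 14]
Requests below: [2]
Moving up and requests lie above → nearest above is min([5, 6, 9, 13, 14]) = 5

Answer: 5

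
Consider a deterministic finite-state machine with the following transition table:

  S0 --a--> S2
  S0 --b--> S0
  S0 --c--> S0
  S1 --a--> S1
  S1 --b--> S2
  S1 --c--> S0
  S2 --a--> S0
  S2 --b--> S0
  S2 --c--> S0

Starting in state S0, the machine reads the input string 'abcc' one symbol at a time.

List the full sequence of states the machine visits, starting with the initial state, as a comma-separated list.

Start: S0
  read 'a': S0 --a--> S2
  read 'b': S2 --b--> S0
  read 'c': S0 --c--> S0
  read 'c': S0 --c--> S0

Answer: S0, S2, S0, S0, S0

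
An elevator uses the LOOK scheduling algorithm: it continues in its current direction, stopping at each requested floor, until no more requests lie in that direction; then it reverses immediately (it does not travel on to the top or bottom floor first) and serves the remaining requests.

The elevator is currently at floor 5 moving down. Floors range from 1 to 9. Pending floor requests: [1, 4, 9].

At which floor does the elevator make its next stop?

Current floor: 5, direction: down
Requests above: [9]
Requests below: [1, 4]
Moving down and requests lie below → nearest below is max([1, 4]) = 4

Answer: 4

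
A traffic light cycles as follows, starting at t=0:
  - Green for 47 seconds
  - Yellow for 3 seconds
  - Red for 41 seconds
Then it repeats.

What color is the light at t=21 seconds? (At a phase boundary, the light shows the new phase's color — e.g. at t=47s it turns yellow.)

Cycle length = 47 + 3 + 41 = 91s
t = 21, phase_t = 21 mod 91 = 21
21 < 47 (green end) → GREEN

Answer: green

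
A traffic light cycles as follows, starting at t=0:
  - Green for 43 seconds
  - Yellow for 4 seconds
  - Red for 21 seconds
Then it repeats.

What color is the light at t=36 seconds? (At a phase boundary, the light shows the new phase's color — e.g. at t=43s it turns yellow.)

Cycle length = 43 + 4 + 21 = 68s
t = 36, phase_t = 36 mod 68 = 36
36 < 43 (green end) → GREEN

Answer: green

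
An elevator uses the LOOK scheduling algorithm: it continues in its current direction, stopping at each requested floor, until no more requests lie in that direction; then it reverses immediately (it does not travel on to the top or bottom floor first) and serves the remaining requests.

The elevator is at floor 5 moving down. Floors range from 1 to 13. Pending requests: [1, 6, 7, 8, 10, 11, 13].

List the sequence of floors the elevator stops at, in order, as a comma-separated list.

Answer: 1, 6, 7, 8, 10, 11, 13

Derivation:
Current: 5, moving DOWN
Serve below first (descending): [1]
Then reverse, serve above (ascending): [6, 7, 8, 10, 11, 13]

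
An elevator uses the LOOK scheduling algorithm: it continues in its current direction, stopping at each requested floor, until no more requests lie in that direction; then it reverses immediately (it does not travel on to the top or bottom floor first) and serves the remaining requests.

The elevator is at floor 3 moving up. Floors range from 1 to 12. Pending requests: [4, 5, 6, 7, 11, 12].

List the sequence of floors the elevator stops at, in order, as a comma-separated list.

Answer: 4, 5, 6, 7, 11, 12

Derivation:
Current: 3, moving UP
Serve above first (ascending): [4, 5, 6, 7, 11, 12]
Then reverse, serve below (descending): []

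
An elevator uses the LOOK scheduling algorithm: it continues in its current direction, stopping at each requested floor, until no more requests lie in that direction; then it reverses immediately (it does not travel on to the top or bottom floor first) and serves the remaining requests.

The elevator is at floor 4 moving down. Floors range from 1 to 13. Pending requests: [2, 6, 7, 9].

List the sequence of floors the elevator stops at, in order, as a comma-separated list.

Current: 4, moving DOWN
Serve below first (descending): [2]
Then reverse, serve above (ascending): [6, 7, 9]

Answer: 2, 6, 7, 9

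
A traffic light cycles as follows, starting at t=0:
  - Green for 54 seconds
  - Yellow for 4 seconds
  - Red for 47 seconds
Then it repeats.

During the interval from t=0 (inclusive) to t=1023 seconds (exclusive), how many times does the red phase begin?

Cycle = 54+4+47 = 105s
red phase starts at t = k*105 + 58 for k=0,1,2,...
Need k*105+58 < 1023 → k < 9.190
k ∈ {0, ..., 9} → 10 starts

Answer: 10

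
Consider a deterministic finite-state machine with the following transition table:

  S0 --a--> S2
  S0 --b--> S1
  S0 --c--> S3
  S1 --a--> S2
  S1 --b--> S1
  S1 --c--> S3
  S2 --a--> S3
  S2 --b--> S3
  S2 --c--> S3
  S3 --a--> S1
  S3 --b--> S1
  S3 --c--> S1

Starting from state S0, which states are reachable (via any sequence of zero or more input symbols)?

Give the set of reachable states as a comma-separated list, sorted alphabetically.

Answer: S0, S1, S2, S3

Derivation:
BFS from S0:
  visit S0: S0--a-->S2 (new), S0--b-->S1 (new), S0--c-->S3 (new)
  visit S2: S2--a-->S3 (seen), S2--b-->S3 (seen), S2--c-->S3 (seen)
  visit S1: S1--a-->S2 (seen), S1--b-->S1 (seen), S1--c-->S3 (seen)
  visit S3: S3--a-->S1 (seen), S3--b-->S1 (seen), S3--c-->S1 (seen)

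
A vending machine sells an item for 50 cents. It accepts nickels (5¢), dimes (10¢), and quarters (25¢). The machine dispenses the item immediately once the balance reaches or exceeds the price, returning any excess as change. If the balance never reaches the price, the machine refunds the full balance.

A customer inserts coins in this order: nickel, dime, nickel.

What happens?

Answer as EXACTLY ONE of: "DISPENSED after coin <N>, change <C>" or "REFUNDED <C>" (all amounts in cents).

Price: 50¢
Coin 1 (nickel, 5¢): balance = 5¢
Coin 2 (dime, 10¢): balance = 15¢
Coin 3 (nickel, 5¢): balance = 20¢
All coins inserted, balance 20¢ < price 50¢ → REFUND 20¢

Answer: REFUNDED 20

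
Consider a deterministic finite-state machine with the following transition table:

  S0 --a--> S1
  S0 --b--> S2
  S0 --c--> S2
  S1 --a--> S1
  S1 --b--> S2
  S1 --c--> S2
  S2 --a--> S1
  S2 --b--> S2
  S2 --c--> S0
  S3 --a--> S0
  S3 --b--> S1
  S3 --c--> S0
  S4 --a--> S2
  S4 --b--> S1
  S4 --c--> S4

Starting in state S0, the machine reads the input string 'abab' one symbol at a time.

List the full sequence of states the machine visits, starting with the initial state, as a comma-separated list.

Answer: S0, S1, S2, S1, S2

Derivation:
Start: S0
  read 'a': S0 --a--> S1
  read 'b': S1 --b--> S2
  read 'a': S2 --a--> S1
  read 'b': S1 --b--> S2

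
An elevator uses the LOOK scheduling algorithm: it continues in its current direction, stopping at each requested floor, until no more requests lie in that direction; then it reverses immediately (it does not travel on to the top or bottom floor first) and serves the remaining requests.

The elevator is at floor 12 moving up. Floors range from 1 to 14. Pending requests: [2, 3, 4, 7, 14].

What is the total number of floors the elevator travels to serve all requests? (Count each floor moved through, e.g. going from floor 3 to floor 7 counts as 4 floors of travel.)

Start at floor 12 moving up, LOOK stop order: [14, 7, 4, 3, 2]
  12 → 14: |14-12| = 2, total = 2
  14 → 7: |7-14| = 7, total = 9
  7 → 4: |4-7| = 3, total = 12
  4 → 3: |3-4| = 1, total = 13
  3 → 2: |2-3| = 1, total = 14

Answer: 14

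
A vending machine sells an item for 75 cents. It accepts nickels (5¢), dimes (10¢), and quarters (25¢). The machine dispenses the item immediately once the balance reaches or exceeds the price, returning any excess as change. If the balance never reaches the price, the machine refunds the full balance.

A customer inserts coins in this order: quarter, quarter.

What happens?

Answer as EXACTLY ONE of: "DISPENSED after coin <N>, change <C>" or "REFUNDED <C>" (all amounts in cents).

Answer: REFUNDED 50

Derivation:
Price: 75¢
Coin 1 (quarter, 25¢): balance = 25¢
Coin 2 (quarter, 25¢): balance = 50¢
All coins inserted, balance 50¢ < price 75¢ → REFUND 50¢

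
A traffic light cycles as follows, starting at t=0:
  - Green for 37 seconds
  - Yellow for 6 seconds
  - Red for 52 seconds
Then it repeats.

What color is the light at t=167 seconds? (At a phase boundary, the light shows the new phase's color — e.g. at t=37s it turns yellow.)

Answer: red

Derivation:
Cycle length = 37 + 6 + 52 = 95s
t = 167, phase_t = 167 mod 95 = 72
72 >= 43 → RED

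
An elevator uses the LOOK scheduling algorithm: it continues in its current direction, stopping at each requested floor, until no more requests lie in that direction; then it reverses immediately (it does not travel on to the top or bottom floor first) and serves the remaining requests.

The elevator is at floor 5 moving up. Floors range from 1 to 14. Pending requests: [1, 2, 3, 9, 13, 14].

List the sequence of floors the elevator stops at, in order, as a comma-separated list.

Answer: 9, 13, 14, 3, 2, 1

Derivation:
Current: 5, moving UP
Serve above first (ascending): [9, 13, 14]
Then reverse, serve below (descending): [3, 2, 1]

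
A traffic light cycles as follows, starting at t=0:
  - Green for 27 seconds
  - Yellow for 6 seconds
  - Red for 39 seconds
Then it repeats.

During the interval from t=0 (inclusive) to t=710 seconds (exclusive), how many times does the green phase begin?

Cycle = 27+6+39 = 72s
green phase starts at t = k*72 + 0 for k=0,1,2,...
Need k*72+0 < 710 → k < 9.861
k ∈ {0, ..., 9} → 10 starts

Answer: 10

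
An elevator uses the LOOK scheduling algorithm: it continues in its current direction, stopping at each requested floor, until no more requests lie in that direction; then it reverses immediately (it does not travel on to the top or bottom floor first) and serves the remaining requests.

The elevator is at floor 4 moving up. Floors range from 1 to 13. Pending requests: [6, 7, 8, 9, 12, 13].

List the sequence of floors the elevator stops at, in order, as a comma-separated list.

Answer: 6, 7, 8, 9, 12, 13

Derivation:
Current: 4, moving UP
Serve above first (ascending): [6, 7, 8, 9, 12, 13]
Then reverse, serve below (descending): []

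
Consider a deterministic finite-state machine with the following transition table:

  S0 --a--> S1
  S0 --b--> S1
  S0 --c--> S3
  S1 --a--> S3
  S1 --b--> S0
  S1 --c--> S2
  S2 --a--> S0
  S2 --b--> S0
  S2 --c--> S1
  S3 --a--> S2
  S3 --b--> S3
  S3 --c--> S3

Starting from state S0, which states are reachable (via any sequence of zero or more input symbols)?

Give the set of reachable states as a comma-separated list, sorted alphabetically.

BFS from S0:
  visit S0: S0--a-->S1 (new), S0--b-->S1 (seen), S0--c-->S3 (new)
  visit S1: S1--a-->S3 (seen), S1--b-->S0 (seen), S1--c-->S2 (new)
  visit S3: S3--a-->S2 (seen), S3--b-->S3 (seen), S3--c-->S3 (seen)
  visit S2: S2--a-->S0 (seen), S2--b-->S0 (seen), S2--c-->S1 (seen)

Answer: S0, S1, S2, S3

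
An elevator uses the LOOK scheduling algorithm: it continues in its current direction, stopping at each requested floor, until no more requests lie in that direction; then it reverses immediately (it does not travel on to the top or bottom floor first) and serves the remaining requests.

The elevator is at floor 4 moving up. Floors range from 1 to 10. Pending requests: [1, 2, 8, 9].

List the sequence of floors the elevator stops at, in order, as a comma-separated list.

Answer: 8, 9, 2, 1

Derivation:
Current: 4, moving UP
Serve above first (ascending): [8, 9]
Then reverse, serve below (descending): [2, 1]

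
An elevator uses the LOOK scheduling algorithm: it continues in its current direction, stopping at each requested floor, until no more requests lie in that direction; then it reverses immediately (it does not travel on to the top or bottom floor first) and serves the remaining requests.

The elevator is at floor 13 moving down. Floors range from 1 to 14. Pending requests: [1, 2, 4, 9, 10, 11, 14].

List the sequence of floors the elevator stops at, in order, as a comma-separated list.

Current: 13, moving DOWN
Serve below first (descending): [11, 10, 9, 4, 2, 1]
Then reverse, serve above (ascending): [14]

Answer: 11, 10, 9, 4, 2, 1, 14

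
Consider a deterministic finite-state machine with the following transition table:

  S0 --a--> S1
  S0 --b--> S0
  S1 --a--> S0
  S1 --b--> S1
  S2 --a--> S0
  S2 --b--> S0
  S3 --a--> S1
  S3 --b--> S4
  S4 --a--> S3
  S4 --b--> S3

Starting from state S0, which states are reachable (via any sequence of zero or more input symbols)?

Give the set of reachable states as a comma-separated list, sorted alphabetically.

Answer: S0, S1

Derivation:
BFS from S0:
  visit S0: S0--a-->S1 (new), S0--b-->S0 (seen)
  visit S1: S1--a-->S0 (seen), S1--b-->S1 (seen)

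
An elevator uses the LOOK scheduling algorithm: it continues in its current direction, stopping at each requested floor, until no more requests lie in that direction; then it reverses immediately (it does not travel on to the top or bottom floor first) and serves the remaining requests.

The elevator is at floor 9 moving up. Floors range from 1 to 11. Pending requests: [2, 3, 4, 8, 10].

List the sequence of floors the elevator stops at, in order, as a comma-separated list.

Current: 9, moving UP
Serve above first (ascending): [10]
Then reverse, serve below (descending): [8, 4, 3, 2]

Answer: 10, 8, 4, 3, 2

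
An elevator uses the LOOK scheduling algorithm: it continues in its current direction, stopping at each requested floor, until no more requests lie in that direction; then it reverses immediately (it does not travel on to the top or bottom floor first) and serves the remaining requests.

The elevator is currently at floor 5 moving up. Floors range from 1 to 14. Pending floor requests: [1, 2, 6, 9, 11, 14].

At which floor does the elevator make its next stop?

Answer: 6

Derivation:
Current floor: 5, direction: up
Requests above: [6, 9, 11, 14]
Requests below: [1, 2]
Moving up and requests lie above → nearest above is min([6, 9, 11, 14]) = 6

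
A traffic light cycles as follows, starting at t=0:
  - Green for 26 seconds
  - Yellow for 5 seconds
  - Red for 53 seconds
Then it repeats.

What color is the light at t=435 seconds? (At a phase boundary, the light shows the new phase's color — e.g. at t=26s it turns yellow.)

Cycle length = 26 + 5 + 53 = 84s
t = 435, phase_t = 435 mod 84 = 15
15 < 26 (green end) → GREEN

Answer: green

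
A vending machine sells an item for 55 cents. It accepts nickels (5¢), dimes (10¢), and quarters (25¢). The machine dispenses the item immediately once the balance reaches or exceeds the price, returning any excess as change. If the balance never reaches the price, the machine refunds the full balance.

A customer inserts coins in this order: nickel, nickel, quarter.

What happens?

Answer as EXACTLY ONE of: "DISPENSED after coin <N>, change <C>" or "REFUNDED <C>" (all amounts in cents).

Price: 55¢
Coin 1 (nickel, 5¢): balance = 5¢
Coin 2 (nickel, 5¢): balance = 10¢
Coin 3 (quarter, 25¢): balance = 35¢
All coins inserted, balance 35¢ < price 55¢ → REFUND 35¢

Answer: REFUNDED 35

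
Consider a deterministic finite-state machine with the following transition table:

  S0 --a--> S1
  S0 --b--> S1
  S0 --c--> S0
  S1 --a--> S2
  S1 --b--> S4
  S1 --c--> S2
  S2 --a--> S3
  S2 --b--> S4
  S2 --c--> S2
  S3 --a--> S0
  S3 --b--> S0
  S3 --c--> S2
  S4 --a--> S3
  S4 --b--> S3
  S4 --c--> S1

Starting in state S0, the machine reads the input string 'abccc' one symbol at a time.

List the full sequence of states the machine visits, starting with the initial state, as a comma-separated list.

Start: S0
  read 'a': S0 --a--> S1
  read 'b': S1 --b--> S4
  read 'c': S4 --c--> S1
  read 'c': S1 --c--> S2
  read 'c': S2 --c--> S2

Answer: S0, S1, S4, S1, S2, S2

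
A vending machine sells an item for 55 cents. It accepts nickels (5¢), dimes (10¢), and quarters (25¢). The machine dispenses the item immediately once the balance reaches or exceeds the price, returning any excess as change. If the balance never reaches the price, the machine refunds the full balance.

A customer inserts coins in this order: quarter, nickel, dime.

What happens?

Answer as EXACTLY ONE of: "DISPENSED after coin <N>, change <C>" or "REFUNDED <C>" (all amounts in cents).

Answer: REFUNDED 40

Derivation:
Price: 55¢
Coin 1 (quarter, 25¢): balance = 25¢
Coin 2 (nickel, 5¢): balance = 30¢
Coin 3 (dime, 10¢): balance = 40¢
All coins inserted, balance 40¢ < price 55¢ → REFUND 40¢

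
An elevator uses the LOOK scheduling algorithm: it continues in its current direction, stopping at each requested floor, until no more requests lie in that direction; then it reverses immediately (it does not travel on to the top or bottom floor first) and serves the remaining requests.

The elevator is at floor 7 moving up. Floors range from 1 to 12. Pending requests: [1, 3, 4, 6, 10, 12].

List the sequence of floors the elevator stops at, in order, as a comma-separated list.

Answer: 10, 12, 6, 4, 3, 1

Derivation:
Current: 7, moving UP
Serve above first (ascending): [10, 12]
Then reverse, serve below (descending): [6, 4, 3, 1]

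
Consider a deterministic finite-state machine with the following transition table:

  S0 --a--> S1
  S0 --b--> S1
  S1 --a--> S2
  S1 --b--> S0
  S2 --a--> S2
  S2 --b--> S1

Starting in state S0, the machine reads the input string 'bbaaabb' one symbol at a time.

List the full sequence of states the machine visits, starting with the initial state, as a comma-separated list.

Answer: S0, S1, S0, S1, S2, S2, S1, S0

Derivation:
Start: S0
  read 'b': S0 --b--> S1
  read 'b': S1 --b--> S0
  read 'a': S0 --a--> S1
  read 'a': S1 --a--> S2
  read 'a': S2 --a--> S2
  read 'b': S2 --b--> S1
  read 'b': S1 --b--> S0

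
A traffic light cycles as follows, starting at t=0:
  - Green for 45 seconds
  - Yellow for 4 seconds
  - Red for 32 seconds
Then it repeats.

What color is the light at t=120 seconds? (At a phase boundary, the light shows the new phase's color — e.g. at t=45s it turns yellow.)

Cycle length = 45 + 4 + 32 = 81s
t = 120, phase_t = 120 mod 81 = 39
39 < 45 (green end) → GREEN

Answer: green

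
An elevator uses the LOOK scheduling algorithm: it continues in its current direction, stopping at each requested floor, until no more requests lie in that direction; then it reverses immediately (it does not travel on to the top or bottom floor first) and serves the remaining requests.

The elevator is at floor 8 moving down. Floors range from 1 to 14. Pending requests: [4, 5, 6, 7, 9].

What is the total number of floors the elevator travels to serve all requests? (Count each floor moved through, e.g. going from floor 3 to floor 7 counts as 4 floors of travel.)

Start at floor 8 moving down, LOOK stop order: [7, 6, 5, 4, 9]
  8 → 7: |7-8| = 1, total = 1
  7 → 6: |6-7| = 1, total = 2
  6 → 5: |5-6| = 1, total = 3
  5 → 4: |4-5| = 1, total = 4
  4 → 9: |9-4| = 5, total = 9

Answer: 9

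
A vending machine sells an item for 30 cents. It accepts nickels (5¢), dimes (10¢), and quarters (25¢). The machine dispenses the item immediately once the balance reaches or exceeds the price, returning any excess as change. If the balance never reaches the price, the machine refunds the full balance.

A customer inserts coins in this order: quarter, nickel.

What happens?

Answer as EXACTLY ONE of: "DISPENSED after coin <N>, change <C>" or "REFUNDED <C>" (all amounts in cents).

Answer: DISPENSED after coin 2, change 0

Derivation:
Price: 30¢
Coin 1 (quarter, 25¢): balance = 25¢
Coin 2 (nickel, 5¢): balance = 30¢
  → balance >= price → DISPENSE, change = 30 - 30 = 0¢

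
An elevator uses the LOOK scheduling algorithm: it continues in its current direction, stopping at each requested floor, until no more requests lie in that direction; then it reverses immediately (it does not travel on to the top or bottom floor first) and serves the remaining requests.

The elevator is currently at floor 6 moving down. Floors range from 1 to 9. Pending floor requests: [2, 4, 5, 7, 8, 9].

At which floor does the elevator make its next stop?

Current floor: 6, direction: down
Requests above: [7, 8, 9]
Requests below: [2, 4, 5]
Moving down and requests lie below → nearest below is max([2, 4, 5]) = 5

Answer: 5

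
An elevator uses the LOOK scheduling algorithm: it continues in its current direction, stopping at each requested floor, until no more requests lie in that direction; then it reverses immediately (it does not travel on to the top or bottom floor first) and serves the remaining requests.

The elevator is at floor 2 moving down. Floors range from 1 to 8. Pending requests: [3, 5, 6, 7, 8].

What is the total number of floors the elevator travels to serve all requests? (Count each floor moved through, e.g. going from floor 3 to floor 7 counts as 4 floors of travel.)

Start at floor 2 moving down, LOOK stop order: [3, 5, 6, 7, 8]
  2 → 3: |3-2| = 1, total = 1
  3 → 5: |5-3| = 2, total = 3
  5 → 6: |6-5| = 1, total = 4
  6 → 7: |7-6| = 1, total = 5
  7 → 8: |8-7| = 1, total = 6

Answer: 6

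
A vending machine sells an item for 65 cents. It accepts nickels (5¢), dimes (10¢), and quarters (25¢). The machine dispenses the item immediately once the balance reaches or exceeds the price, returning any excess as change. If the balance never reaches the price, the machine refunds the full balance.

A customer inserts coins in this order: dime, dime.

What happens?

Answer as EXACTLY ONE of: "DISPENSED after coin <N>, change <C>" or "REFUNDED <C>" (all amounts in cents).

Price: 65¢
Coin 1 (dime, 10¢): balance = 10¢
Coin 2 (dime, 10¢): balance = 20¢
All coins inserted, balance 20¢ < price 65¢ → REFUND 20¢

Answer: REFUNDED 20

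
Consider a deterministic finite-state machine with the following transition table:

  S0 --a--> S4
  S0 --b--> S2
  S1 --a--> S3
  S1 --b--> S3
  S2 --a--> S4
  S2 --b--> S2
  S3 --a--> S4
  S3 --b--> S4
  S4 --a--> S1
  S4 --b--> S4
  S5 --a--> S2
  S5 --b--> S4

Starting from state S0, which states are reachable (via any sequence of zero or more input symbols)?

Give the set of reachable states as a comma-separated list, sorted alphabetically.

Answer: S0, S1, S2, S3, S4

Derivation:
BFS from S0:
  visit S0: S0--a-->S4 (new), S0--b-->S2 (new)
  visit S4: S4--a-->S1 (new), S4--b-->S4 (seen)
  visit S2: S2--a-->S4 (seen), S2--b-->S2 (seen)
  visit S1: S1--a-->S3 (new), S1--b-->S3 (seen)
  visit S3: S3--a-->S4 (seen), S3--b-->S4 (seen)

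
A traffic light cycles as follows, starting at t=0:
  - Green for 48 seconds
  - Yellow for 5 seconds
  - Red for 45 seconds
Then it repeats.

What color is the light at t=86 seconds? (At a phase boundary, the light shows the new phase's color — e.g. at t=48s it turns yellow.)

Answer: red

Derivation:
Cycle length = 48 + 5 + 45 = 98s
t = 86, phase_t = 86 mod 98 = 86
86 >= 53 → RED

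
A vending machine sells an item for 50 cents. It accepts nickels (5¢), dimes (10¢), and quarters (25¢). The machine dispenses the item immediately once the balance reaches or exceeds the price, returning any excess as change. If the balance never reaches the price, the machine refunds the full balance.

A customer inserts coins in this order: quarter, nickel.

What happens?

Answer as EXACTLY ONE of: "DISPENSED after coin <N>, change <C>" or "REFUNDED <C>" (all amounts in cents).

Answer: REFUNDED 30

Derivation:
Price: 50¢
Coin 1 (quarter, 25¢): balance = 25¢
Coin 2 (nickel, 5¢): balance = 30¢
All coins inserted, balance 30¢ < price 50¢ → REFUND 30¢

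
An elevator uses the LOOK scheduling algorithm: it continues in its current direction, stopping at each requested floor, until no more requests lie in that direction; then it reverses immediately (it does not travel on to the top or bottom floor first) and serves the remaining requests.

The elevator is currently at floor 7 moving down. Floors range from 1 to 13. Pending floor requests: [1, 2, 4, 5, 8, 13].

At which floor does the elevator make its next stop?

Current floor: 7, direction: down
Requests above: [8, 13]
Requests below: [1, 2, 4, 5]
Moving down and requests lie below → nearest below is max([1, 2, 4, 5]) = 5

Answer: 5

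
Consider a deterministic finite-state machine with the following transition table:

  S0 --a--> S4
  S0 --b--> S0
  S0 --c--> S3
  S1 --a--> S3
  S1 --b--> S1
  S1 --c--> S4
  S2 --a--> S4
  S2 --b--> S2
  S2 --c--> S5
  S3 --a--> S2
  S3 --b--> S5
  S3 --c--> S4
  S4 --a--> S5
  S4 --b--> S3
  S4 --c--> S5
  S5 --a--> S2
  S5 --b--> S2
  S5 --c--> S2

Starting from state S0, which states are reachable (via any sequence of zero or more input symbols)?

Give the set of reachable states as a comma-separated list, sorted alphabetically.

BFS from S0:
  visit S0: S0--a-->S4 (new), S0--b-->S0 (seen), S0--c-->S3 (new)
  visit S4: S4--a-->S5 (new), S4--b-->S3 (seen), S4--c-->S5 (seen)
  visit S3: S3--a-->S2 (new), S3--b-->S5 (seen), S3--c-->S4 (seen)
  visit S5: S5--a-->S2 (seen), S5--b-->S2 (seen), S5--c-->S2 (seen)
  visit S2: S2--a-->S4 (seen), S2--b-->S2 (seen), S2--c-->S5 (seen)

Answer: S0, S2, S3, S4, S5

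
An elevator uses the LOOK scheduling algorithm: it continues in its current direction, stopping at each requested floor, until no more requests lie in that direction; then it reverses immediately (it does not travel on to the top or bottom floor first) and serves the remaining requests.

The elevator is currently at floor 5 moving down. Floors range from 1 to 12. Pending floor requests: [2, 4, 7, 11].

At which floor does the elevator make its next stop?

Answer: 4

Derivation:
Current floor: 5, direction: down
Requests above: [7, 11]
Requests below: [2, 4]
Moving down and requests lie below → nearest below is max([2, 4]) = 4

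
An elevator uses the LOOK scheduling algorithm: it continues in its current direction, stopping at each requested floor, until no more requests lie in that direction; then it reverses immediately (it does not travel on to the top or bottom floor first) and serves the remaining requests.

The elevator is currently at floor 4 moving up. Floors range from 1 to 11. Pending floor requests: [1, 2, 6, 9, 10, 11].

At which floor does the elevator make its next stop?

Current floor: 4, direction: up
Requests above: [6, 9, 10, 11]
Requests below: [1, 2]
Moving up and requests lie above → nearest above is min([6, 9, 10, 11]) = 6

Answer: 6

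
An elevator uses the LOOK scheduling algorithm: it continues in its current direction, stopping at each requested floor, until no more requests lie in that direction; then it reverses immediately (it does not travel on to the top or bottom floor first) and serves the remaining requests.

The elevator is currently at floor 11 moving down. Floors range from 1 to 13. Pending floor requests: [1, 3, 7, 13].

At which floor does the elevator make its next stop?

Current floor: 11, direction: down
Requests above: [13]
Requests below: [1, 3, 7]
Moving down and requests lie below → nearest below is max([1, 3, 7]) = 7

Answer: 7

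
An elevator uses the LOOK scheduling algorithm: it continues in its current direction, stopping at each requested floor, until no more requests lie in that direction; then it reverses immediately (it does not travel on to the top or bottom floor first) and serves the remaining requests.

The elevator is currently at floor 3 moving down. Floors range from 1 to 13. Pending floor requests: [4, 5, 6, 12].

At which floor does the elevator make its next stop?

Answer: 4

Derivation:
Current floor: 3, direction: down
Requests above: [4, 5, 6, 12]
Requests below: []
Moving down but no requests below → reverse; nearest above is min([4, 5, 6, 12]) = 4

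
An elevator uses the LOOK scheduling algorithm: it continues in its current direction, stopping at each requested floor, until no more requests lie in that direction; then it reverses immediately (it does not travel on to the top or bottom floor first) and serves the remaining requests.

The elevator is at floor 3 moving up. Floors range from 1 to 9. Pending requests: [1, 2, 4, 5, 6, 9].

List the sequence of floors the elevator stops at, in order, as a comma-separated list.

Answer: 4, 5, 6, 9, 2, 1

Derivation:
Current: 3, moving UP
Serve above first (ascending): [4, 5, 6, 9]
Then reverse, serve below (descending): [2, 1]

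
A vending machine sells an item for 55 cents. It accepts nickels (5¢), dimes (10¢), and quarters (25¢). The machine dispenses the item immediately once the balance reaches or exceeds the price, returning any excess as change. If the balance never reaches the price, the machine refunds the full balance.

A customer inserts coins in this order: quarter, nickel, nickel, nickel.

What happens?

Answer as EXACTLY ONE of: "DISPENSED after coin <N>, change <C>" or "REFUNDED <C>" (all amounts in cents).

Answer: REFUNDED 40

Derivation:
Price: 55¢
Coin 1 (quarter, 25¢): balance = 25¢
Coin 2 (nickel, 5¢): balance = 30¢
Coin 3 (nickel, 5¢): balance = 35¢
Coin 4 (nickel, 5¢): balance = 40¢
All coins inserted, balance 40¢ < price 55¢ → REFUND 40¢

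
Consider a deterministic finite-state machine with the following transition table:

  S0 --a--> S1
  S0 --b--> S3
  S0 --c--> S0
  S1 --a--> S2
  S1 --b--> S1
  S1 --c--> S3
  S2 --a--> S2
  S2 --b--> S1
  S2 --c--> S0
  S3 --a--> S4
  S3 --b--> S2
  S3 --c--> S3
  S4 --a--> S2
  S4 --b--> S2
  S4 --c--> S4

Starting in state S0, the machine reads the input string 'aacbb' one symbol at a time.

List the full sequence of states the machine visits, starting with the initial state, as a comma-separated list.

Answer: S0, S1, S2, S0, S3, S2

Derivation:
Start: S0
  read 'a': S0 --a--> S1
  read 'a': S1 --a--> S2
  read 'c': S2 --c--> S0
  read 'b': S0 --b--> S3
  read 'b': S3 --b--> S2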